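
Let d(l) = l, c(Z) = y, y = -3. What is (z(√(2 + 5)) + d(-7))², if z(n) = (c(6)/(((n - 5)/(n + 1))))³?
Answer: 4376 + 1634*√7 ≈ 8699.2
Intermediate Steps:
c(Z) = -3
z(n) = -27*(1 + n)³/(-5 + n)³ (z(n) = (-3*(n + 1)/(n - 5))³ = (-3*(1 + n)/(-5 + n))³ = -27*(1 + n)³/(-5 + n)³)
(z(√(2 + 5)) + d(-7))² = (-27*(1 + √(2 + 5))³/(-5 + √(2 + 5))³ - 7)² = (-27*(1 + √7)³/(-5 + √7)³ - 7)² = (-7 - 27*(1 + √7)³/(-5 + √7)³)²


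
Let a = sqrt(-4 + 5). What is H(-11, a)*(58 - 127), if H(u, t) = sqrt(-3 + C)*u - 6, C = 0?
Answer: 414 + 759*I*sqrt(3) ≈ 414.0 + 1314.6*I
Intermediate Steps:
a = 1 (a = sqrt(1) = 1)
H(u, t) = -6 + I*u*sqrt(3) (H(u, t) = sqrt(-3 + 0)*u - 6 = sqrt(-3)*u - 6 = (I*sqrt(3))*u - 6 = I*u*sqrt(3) - 6 = -6 + I*u*sqrt(3))
H(-11, a)*(58 - 127) = (-6 + I*(-11)*sqrt(3))*(58 - 127) = (-6 - 11*I*sqrt(3))*(-69) = 414 + 759*I*sqrt(3)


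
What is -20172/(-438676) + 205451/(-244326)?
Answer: -21299469701/26794988094 ≈ -0.79490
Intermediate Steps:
-20172/(-438676) + 205451/(-244326) = -20172*(-1/438676) + 205451*(-1/244326) = 5043/109669 - 205451/244326 = -21299469701/26794988094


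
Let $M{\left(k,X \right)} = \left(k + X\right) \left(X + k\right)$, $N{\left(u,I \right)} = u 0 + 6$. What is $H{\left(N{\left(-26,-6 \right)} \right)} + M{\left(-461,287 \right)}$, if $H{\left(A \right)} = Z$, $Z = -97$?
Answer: $30179$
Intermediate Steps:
$N{\left(u,I \right)} = 6$ ($N{\left(u,I \right)} = 0 + 6 = 6$)
$M{\left(k,X \right)} = \left(X + k\right)^{2}$ ($M{\left(k,X \right)} = \left(X + k\right) \left(X + k\right) = \left(X + k\right)^{2}$)
$H{\left(A \right)} = -97$
$H{\left(N{\left(-26,-6 \right)} \right)} + M{\left(-461,287 \right)} = -97 + \left(287 - 461\right)^{2} = -97 + \left(-174\right)^{2} = -97 + 30276 = 30179$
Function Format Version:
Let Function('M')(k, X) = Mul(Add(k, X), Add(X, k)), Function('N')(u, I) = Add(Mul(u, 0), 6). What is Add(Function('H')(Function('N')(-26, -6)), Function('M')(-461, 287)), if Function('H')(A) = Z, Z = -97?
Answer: 30179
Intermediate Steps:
Function('N')(u, I) = 6 (Function('N')(u, I) = Add(0, 6) = 6)
Function('M')(k, X) = Pow(Add(X, k), 2) (Function('M')(k, X) = Mul(Add(X, k), Add(X, k)) = Pow(Add(X, k), 2))
Function('H')(A) = -97
Add(Function('H')(Function('N')(-26, -6)), Function('M')(-461, 287)) = Add(-97, Pow(Add(287, -461), 2)) = Add(-97, Pow(-174, 2)) = Add(-97, 30276) = 30179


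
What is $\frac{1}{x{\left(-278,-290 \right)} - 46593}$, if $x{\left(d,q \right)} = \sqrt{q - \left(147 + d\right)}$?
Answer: $- \frac{15531}{723635936} - \frac{i \sqrt{159}}{2170907808} \approx -2.1462 \cdot 10^{-5} - 5.8084 \cdot 10^{-9} i$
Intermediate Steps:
$x{\left(d,q \right)} = \sqrt{-147 + q - d}$
$\frac{1}{x{\left(-278,-290 \right)} - 46593} = \frac{1}{\sqrt{-147 - 290 - -278} - 46593} = \frac{1}{\sqrt{-147 - 290 + 278} - 46593} = \frac{1}{\sqrt{-159} - 46593} = \frac{1}{i \sqrt{159} - 46593} = \frac{1}{-46593 + i \sqrt{159}}$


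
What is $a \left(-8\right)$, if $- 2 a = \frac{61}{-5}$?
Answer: $- \frac{244}{5} \approx -48.8$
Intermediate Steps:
$a = \frac{61}{10}$ ($a = - \frac{61 \frac{1}{-5}}{2} = - \frac{61 \left(- \frac{1}{5}\right)}{2} = \left(- \frac{1}{2}\right) \left(- \frac{61}{5}\right) = \frac{61}{10} \approx 6.1$)
$a \left(-8\right) = \frac{61}{10} \left(-8\right) = - \frac{244}{5}$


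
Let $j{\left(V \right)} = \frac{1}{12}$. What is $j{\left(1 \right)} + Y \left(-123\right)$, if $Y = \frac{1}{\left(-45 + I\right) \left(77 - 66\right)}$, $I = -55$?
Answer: $\frac{161}{825} \approx 0.19515$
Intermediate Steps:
$j{\left(V \right)} = \frac{1}{12}$
$Y = - \frac{1}{1100}$ ($Y = \frac{1}{\left(-45 - 55\right) \left(77 - 66\right)} = \frac{1}{\left(-100\right) 11} = \frac{1}{-1100} = - \frac{1}{1100} \approx -0.00090909$)
$j{\left(1 \right)} + Y \left(-123\right) = \frac{1}{12} - - \frac{123}{1100} = \frac{1}{12} + \frac{123}{1100} = \frac{161}{825}$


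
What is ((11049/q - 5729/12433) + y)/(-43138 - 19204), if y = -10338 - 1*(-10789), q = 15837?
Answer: -29616394305/4091742795994 ≈ -0.0072381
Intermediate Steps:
y = 451 (y = -10338 + 10789 = 451)
((11049/q - 5729/12433) + y)/(-43138 - 19204) = ((11049/15837 - 5729/12433) + 451)/(-43138 - 19204) = ((11049*(1/15837) - 5729*1/12433) + 451)/(-62342) = ((3683/5279 - 5729/12433) + 451)*(-1/62342) = (15547348/65633807 + 451)*(-1/62342) = (29616394305/65633807)*(-1/62342) = -29616394305/4091742795994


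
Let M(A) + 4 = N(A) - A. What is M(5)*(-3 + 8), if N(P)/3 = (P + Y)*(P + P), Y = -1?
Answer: 555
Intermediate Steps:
N(P) = 6*P*(-1 + P) (N(P) = 3*((P - 1)*(P + P)) = 3*((-1 + P)*(2*P)) = 3*(2*P*(-1 + P)) = 6*P*(-1 + P))
M(A) = -4 - A + 6*A*(-1 + A) (M(A) = -4 + (6*A*(-1 + A) - A) = -4 + (-A + 6*A*(-1 + A)) = -4 - A + 6*A*(-1 + A))
M(5)*(-3 + 8) = (-4 - 1*5 + 6*5*(-1 + 5))*(-3 + 8) = (-4 - 5 + 6*5*4)*5 = (-4 - 5 + 120)*5 = 111*5 = 555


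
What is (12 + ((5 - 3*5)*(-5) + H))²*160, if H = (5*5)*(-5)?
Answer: 635040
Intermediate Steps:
H = -125 (H = 25*(-5) = -125)
(12 + ((5 - 3*5)*(-5) + H))²*160 = (12 + ((5 - 3*5)*(-5) - 125))²*160 = (12 + ((5 - 15)*(-5) - 125))²*160 = (12 + (-10*(-5) - 125))²*160 = (12 + (50 - 125))²*160 = (12 - 75)²*160 = (-63)²*160 = 3969*160 = 635040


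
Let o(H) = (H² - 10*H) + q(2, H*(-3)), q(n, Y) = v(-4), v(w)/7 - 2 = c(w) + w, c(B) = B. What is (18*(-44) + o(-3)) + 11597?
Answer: 10802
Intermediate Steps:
v(w) = 14 + 14*w (v(w) = 14 + 7*(w + w) = 14 + 7*(2*w) = 14 + 14*w)
q(n, Y) = -42 (q(n, Y) = 14 + 14*(-4) = 14 - 56 = -42)
o(H) = -42 + H² - 10*H (o(H) = (H² - 10*H) - 42 = -42 + H² - 10*H)
(18*(-44) + o(-3)) + 11597 = (18*(-44) + (-42 + (-3)² - 10*(-3))) + 11597 = (-792 + (-42 + 9 + 30)) + 11597 = (-792 - 3) + 11597 = -795 + 11597 = 10802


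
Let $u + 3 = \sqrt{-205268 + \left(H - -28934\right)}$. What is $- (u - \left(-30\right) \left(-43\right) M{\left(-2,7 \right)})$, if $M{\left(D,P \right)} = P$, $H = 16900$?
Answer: $9033 - i \sqrt{159434} \approx 9033.0 - 399.29 i$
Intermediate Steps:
$u = -3 + i \sqrt{159434}$ ($u = -3 + \sqrt{-205268 + \left(16900 - -28934\right)} = -3 + \sqrt{-205268 + \left(16900 + 28934\right)} = -3 + \sqrt{-205268 + 45834} = -3 + \sqrt{-159434} = -3 + i \sqrt{159434} \approx -3.0 + 399.29 i$)
$- (u - \left(-30\right) \left(-43\right) M{\left(-2,7 \right)}) = - (\left(-3 + i \sqrt{159434}\right) - \left(-30\right) \left(-43\right) 7) = - (\left(-3 + i \sqrt{159434}\right) - 1290 \cdot 7) = - (\left(-3 + i \sqrt{159434}\right) - 9030) = - (-9033 + i \sqrt{159434}) = 9033 - i \sqrt{159434}$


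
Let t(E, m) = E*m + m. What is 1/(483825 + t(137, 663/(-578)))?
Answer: 17/8222334 ≈ 2.0675e-6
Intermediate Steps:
t(E, m) = m + E*m
1/(483825 + t(137, 663/(-578))) = 1/(483825 + (663/(-578))*(1 + 137)) = 1/(483825 + (663*(-1/578))*138) = 1/(483825 - 39/34*138) = 1/(483825 - 2691/17) = 1/(8222334/17) = 17/8222334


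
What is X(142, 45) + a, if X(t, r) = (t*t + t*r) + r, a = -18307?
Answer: 8292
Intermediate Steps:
X(t, r) = r + t² + r*t (X(t, r) = (t² + r*t) + r = r + t² + r*t)
X(142, 45) + a = (45 + 142² + 45*142) - 18307 = (45 + 20164 + 6390) - 18307 = 26599 - 18307 = 8292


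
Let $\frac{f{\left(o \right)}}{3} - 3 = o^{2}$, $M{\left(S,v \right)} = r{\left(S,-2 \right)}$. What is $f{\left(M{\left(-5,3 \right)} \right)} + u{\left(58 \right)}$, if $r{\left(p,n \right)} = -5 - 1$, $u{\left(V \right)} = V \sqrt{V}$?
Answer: $117 + 58 \sqrt{58} \approx 558.71$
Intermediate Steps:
$u{\left(V \right)} = V^{\frac{3}{2}}$
$r{\left(p,n \right)} = -6$ ($r{\left(p,n \right)} = -5 - 1 = -6$)
$M{\left(S,v \right)} = -6$
$f{\left(o \right)} = 9 + 3 o^{2}$
$f{\left(M{\left(-5,3 \right)} \right)} + u{\left(58 \right)} = \left(9 + 3 \left(-6\right)^{2}\right) + 58^{\frac{3}{2}} = \left(9 + 3 \cdot 36\right) + 58 \sqrt{58} = \left(9 + 108\right) + 58 \sqrt{58} = 117 + 58 \sqrt{58}$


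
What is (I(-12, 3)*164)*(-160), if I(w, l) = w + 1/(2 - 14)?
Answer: 951200/3 ≈ 3.1707e+5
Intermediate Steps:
I(w, l) = -1/12 + w (I(w, l) = w + 1/(-12) = w - 1/12 = -1/12 + w)
(I(-12, 3)*164)*(-160) = ((-1/12 - 12)*164)*(-160) = -145/12*164*(-160) = -5945/3*(-160) = 951200/3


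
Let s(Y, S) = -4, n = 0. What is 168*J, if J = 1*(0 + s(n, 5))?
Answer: -672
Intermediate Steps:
J = -4 (J = 1*(0 - 4) = 1*(-4) = -4)
168*J = 168*(-4) = -672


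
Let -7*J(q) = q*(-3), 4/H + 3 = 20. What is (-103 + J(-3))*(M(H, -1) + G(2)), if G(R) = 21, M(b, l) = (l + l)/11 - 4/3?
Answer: -469390/231 ≈ -2032.0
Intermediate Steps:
H = 4/17 (H = 4/(-3 + 20) = 4/17 ≈ 0.23529)
M(b, l) = -4/3 + 2*l/11 (M(b, l) = (2*l)*(1/11) - 4*⅓ = 2*l/11 - 4/3 = -4/3 + 2*l/11)
J(q) = 3*q/7 (J(q) = -q*(-3)/7 = -(-3)*q/7 = 3*q/7)
(-103 + J(-3))*(M(H, -1) + G(2)) = (-103 + (3/7)*(-3))*((-4/3 + (2/11)*(-1)) + 21) = (-103 - 9/7)*((-4/3 - 2/11) + 21) = -730*(-50/33 + 21)/7 = -730/7*643/33 = -469390/231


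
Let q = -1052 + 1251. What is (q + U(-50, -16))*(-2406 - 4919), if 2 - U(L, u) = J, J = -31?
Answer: -1699400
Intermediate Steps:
U(L, u) = 33 (U(L, u) = 2 - 1*(-31) = 2 + 31 = 33)
q = 199
(q + U(-50, -16))*(-2406 - 4919) = (199 + 33)*(-2406 - 4919) = 232*(-7325) = -1699400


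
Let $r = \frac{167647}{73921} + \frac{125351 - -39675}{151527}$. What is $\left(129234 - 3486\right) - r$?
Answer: $\frac{1408469187411601}{11201027367} \approx 1.2574 \cdot 10^{5}$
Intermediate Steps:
$r = \frac{37601933915}{11201027367}$ ($r = 167647 \cdot \frac{1}{73921} + \left(125351 + 39675\right) \frac{1}{151527} = \frac{167647}{73921} + 165026 \cdot \frac{1}{151527} = \frac{167647}{73921} + \frac{165026}{151527} = \frac{37601933915}{11201027367} \approx 3.357$)
$\left(129234 - 3486\right) - r = \left(129234 - 3486\right) - \frac{37601933915}{11201027367} = 125748 - \frac{37601933915}{11201027367} = \frac{1408469187411601}{11201027367}$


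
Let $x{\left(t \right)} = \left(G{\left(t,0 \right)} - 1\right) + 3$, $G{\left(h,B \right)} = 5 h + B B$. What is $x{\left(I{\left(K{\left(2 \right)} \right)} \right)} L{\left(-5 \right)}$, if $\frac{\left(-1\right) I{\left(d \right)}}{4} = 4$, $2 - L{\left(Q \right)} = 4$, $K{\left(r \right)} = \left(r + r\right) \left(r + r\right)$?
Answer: $156$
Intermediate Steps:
$K{\left(r \right)} = 4 r^{2}$ ($K{\left(r \right)} = 2 r 2 r = 4 r^{2}$)
$L{\left(Q \right)} = -2$ ($L{\left(Q \right)} = 2 - 4 = -2$)
$I{\left(d \right)} = -16$ ($I{\left(d \right)} = \left(-4\right) 4 = -16$)
$G{\left(h,B \right)} = B^{2} + 5 h$ ($G{\left(h,B \right)} = 5 h + B^{2} = B^{2} + 5 h$)
$x{\left(t \right)} = 2 + 5 t$ ($x{\left(t \right)} = \left(\left(0^{2} + 5 t\right) - 1\right) + 3 = \left(\left(0 + 5 t\right) - 1\right) + 3 = \left(5 t - 1\right) + 3 = \left(-1 + 5 t\right) + 3 = 2 + 5 t$)
$x{\left(I{\left(K{\left(2 \right)} \right)} \right)} L{\left(-5 \right)} = \left(2 + 5 \left(-16\right)\right) \left(-2\right) = \left(2 - 80\right) \left(-2\right) = \left(-78\right) \left(-2\right) = 156$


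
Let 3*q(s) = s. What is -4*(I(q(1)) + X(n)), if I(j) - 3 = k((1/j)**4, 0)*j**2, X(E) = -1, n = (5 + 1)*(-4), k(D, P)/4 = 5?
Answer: -152/9 ≈ -16.889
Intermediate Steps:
k(D, P) = 20 (k(D, P) = 4*5 = 20)
q(s) = s/3
n = -24 (n = 6*(-4) = -24)
I(j) = 3 + 20*j**2
-4*(I(q(1)) + X(n)) = -4*((3 + 20*((1/3)*1)**2) - 1) = -4*((3 + 20*(1/3)**2) - 1) = -4*((3 + 20*(1/9)) - 1) = -4*((3 + 20/9) - 1) = -4*(47/9 - 1) = -4*38/9 = -152/9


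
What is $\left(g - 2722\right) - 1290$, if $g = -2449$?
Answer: $-6461$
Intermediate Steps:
$\left(g - 2722\right) - 1290 = \left(-2449 - 2722\right) - 1290 = -5171 - 1290 = -6461$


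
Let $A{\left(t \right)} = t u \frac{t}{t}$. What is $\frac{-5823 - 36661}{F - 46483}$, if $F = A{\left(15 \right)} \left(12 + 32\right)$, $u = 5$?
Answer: $\frac{42484}{43183} \approx 0.98381$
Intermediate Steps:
$A{\left(t \right)} = 5 t$ ($A{\left(t \right)} = t 5 \frac{t}{t} = 5 t 1 = 5 t$)
$F = 3300$ ($F = 5 \cdot 15 \left(12 + 32\right) = 75 \cdot 44 = 3300$)
$\frac{-5823 - 36661}{F - 46483} = \frac{-5823 - 36661}{3300 - 46483} = - \frac{42484}{-43183} = \left(-42484\right) \left(- \frac{1}{43183}\right) = \frac{42484}{43183}$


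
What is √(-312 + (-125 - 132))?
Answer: I*√569 ≈ 23.854*I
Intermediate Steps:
√(-312 + (-125 - 132)) = √(-312 - 257) = √(-569) = I*√569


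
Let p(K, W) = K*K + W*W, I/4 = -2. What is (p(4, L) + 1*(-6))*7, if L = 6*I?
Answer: 16198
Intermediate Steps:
I = -8 (I = 4*(-2) = -8)
L = -48 (L = 6*(-8) = -48)
p(K, W) = K² + W²
(p(4, L) + 1*(-6))*7 = ((4² + (-48)²) + 1*(-6))*7 = ((16 + 2304) - 6)*7 = (2320 - 6)*7 = 2314*7 = 16198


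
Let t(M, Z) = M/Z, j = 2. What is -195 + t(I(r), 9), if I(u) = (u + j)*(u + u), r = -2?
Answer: -195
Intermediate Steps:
I(u) = 2*u*(2 + u) (I(u) = (u + 2)*(u + u) = (2 + u)*(2*u) = 2*u*(2 + u))
-195 + t(I(r), 9) = -195 + (2*(-2)*(2 - 2))/9 = -195 + (2*(-2)*0)*(⅑) = -195 + 0*(⅑) = -195 + 0 = -195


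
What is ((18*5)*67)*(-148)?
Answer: -892440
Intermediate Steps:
((18*5)*67)*(-148) = (90*67)*(-148) = 6030*(-148) = -892440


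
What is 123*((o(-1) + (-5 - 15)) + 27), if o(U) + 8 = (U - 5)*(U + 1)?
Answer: -123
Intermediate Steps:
o(U) = -8 + (1 + U)*(-5 + U) (o(U) = -8 + (U - 5)*(U + 1) = -8 + (-5 + U)*(1 + U) = -8 + (1 + U)*(-5 + U))
123*((o(-1) + (-5 - 15)) + 27) = 123*(((-13 + (-1)² - 4*(-1)) + (-5 - 15)) + 27) = 123*(((-13 + 1 + 4) - 20) + 27) = 123*((-8 - 20) + 27) = 123*(-28 + 27) = 123*(-1) = -123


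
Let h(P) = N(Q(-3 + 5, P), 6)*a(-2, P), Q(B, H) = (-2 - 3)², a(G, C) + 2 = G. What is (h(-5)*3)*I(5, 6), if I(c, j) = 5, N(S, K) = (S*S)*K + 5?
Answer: -225300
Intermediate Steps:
a(G, C) = -2 + G
Q(B, H) = 25 (Q(B, H) = (-5)² = 25)
N(S, K) = 5 + K*S² (N(S, K) = S²*K + 5 = K*S² + 5 = 5 + K*S²)
h(P) = -15020 (h(P) = (5 + 6*25²)*(-2 - 2) = (5 + 6*625)*(-4) = (5 + 3750)*(-4) = 3755*(-4) = -15020)
(h(-5)*3)*I(5, 6) = -15020*3*5 = -45060*5 = -225300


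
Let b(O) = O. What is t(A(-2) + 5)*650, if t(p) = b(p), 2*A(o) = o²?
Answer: 4550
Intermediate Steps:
A(o) = o²/2
t(p) = p
t(A(-2) + 5)*650 = ((½)*(-2)² + 5)*650 = ((½)*4 + 5)*650 = (2 + 5)*650 = 7*650 = 4550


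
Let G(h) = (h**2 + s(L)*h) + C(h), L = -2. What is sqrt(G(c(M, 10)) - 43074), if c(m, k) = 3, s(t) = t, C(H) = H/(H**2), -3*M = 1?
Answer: 2*I*sqrt(96909)/3 ≈ 207.53*I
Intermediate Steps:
M = -1/3 (M = -1/3*1 = -1/3 ≈ -0.33333)
C(H) = 1/H (C(H) = H/H**2 = 1/H)
G(h) = 1/h + h**2 - 2*h (G(h) = (h**2 - 2*h) + 1/h = 1/h + h**2 - 2*h)
sqrt(G(c(M, 10)) - 43074) = sqrt((1 + 3**2*(-2 + 3))/3 - 43074) = sqrt((1 + 9*1)/3 - 43074) = sqrt((1 + 9)/3 - 43074) = sqrt((1/3)*10 - 43074) = sqrt(10/3 - 43074) = sqrt(-129212/3) = 2*I*sqrt(96909)/3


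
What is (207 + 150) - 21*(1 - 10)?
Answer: 546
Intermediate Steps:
(207 + 150) - 21*(1 - 10) = 357 - 21*(-9) = 357 + 189 = 546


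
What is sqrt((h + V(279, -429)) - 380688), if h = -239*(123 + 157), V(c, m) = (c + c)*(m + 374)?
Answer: I*sqrt(478298) ≈ 691.59*I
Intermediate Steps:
V(c, m) = 2*c*(374 + m) (V(c, m) = (2*c)*(374 + m) = 2*c*(374 + m))
h = -66920 (h = -239*280 = -66920)
sqrt((h + V(279, -429)) - 380688) = sqrt((-66920 + 2*279*(374 - 429)) - 380688) = sqrt((-66920 + 2*279*(-55)) - 380688) = sqrt((-66920 - 30690) - 380688) = sqrt(-97610 - 380688) = sqrt(-478298) = I*sqrt(478298)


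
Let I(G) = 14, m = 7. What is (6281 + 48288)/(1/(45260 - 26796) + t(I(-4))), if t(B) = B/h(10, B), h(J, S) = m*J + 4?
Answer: 37279794592/129285 ≈ 2.8835e+5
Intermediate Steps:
h(J, S) = 4 + 7*J (h(J, S) = 7*J + 4 = 4 + 7*J)
t(B) = B/74 (t(B) = B/(4 + 7*10) = B/(4 + 70) = B/74)
(6281 + 48288)/(1/(45260 - 26796) + t(I(-4))) = (6281 + 48288)/(1/(45260 - 26796) + (1/74)*14) = 54569/(1/18464 + 7/37) = 54569/(129285/683168) = 54569*(683168/129285) = 37279794592/129285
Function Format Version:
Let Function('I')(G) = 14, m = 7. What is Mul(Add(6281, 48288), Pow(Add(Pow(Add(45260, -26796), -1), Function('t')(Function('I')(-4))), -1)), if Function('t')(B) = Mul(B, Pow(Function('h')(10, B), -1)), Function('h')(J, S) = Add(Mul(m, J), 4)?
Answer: Rational(37279794592, 129285) ≈ 2.8835e+5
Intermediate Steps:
Function('h')(J, S) = Add(4, Mul(7, J)) (Function('h')(J, S) = Add(Mul(7, J), 4) = Add(4, Mul(7, J)))
Function('t')(B) = Mul(Rational(1, 74), B) (Function('t')(B) = Mul(B, Pow(Add(4, Mul(7, 10)), -1)) = Mul(B, Pow(Add(4, 70), -1)) = Mul(B, Pow(74, -1)) = Mul(B, Rational(1, 74)) = Mul(Rational(1, 74), B))
Mul(Add(6281, 48288), Pow(Add(Pow(Add(45260, -26796), -1), Function('t')(Function('I')(-4))), -1)) = Mul(Add(6281, 48288), Pow(Add(Pow(Add(45260, -26796), -1), Mul(Rational(1, 74), 14)), -1)) = Mul(54569, Pow(Add(Pow(18464, -1), Rational(7, 37)), -1)) = Mul(54569, Pow(Add(Rational(1, 18464), Rational(7, 37)), -1)) = Mul(54569, Pow(Rational(129285, 683168), -1)) = Mul(54569, Rational(683168, 129285)) = Rational(37279794592, 129285)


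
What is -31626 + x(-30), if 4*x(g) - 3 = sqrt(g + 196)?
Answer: -126501/4 + sqrt(166)/4 ≈ -31622.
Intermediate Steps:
x(g) = 3/4 + sqrt(196 + g)/4 (x(g) = 3/4 + sqrt(g + 196)/4 = 3/4 + sqrt(196 + g)/4)
-31626 + x(-30) = -31626 + (3/4 + sqrt(196 - 30)/4) = -31626 + (3/4 + sqrt(166)/4) = -126501/4 + sqrt(166)/4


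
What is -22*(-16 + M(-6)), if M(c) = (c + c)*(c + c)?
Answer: -2816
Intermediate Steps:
M(c) = 4*c² (M(c) = (2*c)*(2*c) = 4*c²)
-22*(-16 + M(-6)) = -22*(-16 + 4*(-6)²) = -22*(-16 + 4*36) = -22*(-16 + 144) = -22*128 = -2816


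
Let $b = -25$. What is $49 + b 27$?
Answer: $-626$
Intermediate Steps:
$49 + b 27 = 49 - 675 = -626$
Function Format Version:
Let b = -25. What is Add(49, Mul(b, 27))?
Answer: -626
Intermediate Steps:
Add(49, Mul(b, 27)) = Add(49, Mul(-25, 27)) = Add(49, -675) = -626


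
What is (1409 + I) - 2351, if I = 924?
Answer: -18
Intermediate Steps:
(1409 + I) - 2351 = (1409 + 924) - 2351 = 2333 - 2351 = -18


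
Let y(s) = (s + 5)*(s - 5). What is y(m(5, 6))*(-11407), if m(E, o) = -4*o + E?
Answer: -3832752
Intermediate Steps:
m(E, o) = E - 4*o
y(s) = (-5 + s)*(5 + s) (y(s) = (5 + s)*(-5 + s) = (-5 + s)*(5 + s))
y(m(5, 6))*(-11407) = (-25 + (5 - 4*6)²)*(-11407) = (-25 + (5 - 24)²)*(-11407) = (-25 + (-19)²)*(-11407) = (-25 + 361)*(-11407) = 336*(-11407) = -3832752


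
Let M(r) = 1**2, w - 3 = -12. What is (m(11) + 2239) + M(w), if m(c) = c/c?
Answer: 2241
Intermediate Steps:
m(c) = 1
w = -9 (w = 3 - 12 = -9)
M(r) = 1
(m(11) + 2239) + M(w) = (1 + 2239) + 1 = 2240 + 1 = 2241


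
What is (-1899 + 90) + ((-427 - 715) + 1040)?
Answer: -1911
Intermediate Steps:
(-1899 + 90) + ((-427 - 715) + 1040) = -1809 + (-1142 + 1040) = -1809 - 102 = -1911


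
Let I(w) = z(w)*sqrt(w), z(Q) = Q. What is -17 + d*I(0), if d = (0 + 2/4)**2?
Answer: -17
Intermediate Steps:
d = 1/4 (d = (0 + 2*(1/4))**2 = (0 + 1/2)**2 = (1/2)**2 = 1/4 ≈ 0.25000)
I(w) = w**(3/2) (I(w) = w*sqrt(w) = w**(3/2))
-17 + d*I(0) = -17 + 0**(3/2)/4 = -17 + (1/4)*0 = -17 + 0 = -17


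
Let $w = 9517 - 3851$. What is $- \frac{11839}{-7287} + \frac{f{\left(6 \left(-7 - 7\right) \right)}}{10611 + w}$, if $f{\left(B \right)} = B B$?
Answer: $\frac{244120475}{118610499} \approx 2.0582$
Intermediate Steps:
$w = 5666$ ($w = 9517 - 3851 = 5666$)
$f{\left(B \right)} = B^{2}$
$- \frac{11839}{-7287} + \frac{f{\left(6 \left(-7 - 7\right) \right)}}{10611 + w} = - \frac{11839}{-7287} + \frac{\left(6 \left(-7 - 7\right)\right)^{2}}{10611 + 5666} = \left(-11839\right) \left(- \frac{1}{7287}\right) + \frac{\left(6 \left(-14\right)\right)^{2}}{16277} = \frac{11839}{7287} + \left(-84\right)^{2} \cdot \frac{1}{16277} = \frac{11839}{7287} + 7056 \cdot \frac{1}{16277} = \frac{11839}{7287} + \frac{7056}{16277} = \frac{244120475}{118610499}$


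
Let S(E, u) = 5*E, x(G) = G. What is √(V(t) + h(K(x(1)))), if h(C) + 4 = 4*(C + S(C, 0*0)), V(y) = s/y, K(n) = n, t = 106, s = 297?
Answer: √256202/106 ≈ 4.7751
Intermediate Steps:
V(y) = 297/y
h(C) = -4 + 24*C (h(C) = -4 + 4*(C + 5*C) = -4 + 4*(6*C) = -4 + 24*C)
√(V(t) + h(K(x(1)))) = √(297/106 + (-4 + 24*1)) = √(297*(1/106) + (-4 + 24)) = √(297/106 + 20) = √(2417/106) = √256202/106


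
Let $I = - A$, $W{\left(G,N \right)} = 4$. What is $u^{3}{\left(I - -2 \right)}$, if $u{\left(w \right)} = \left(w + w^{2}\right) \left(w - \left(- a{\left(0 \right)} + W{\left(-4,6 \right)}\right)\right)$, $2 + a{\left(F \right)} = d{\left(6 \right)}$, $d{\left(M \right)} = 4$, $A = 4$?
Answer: $-512$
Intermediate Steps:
$I = -4$ ($I = \left(-1\right) 4 = -4$)
$a{\left(F \right)} = 2$ ($a{\left(F \right)} = -2 + 4 = 2$)
$u{\left(w \right)} = \left(-2 + w\right) \left(w + w^{2}\right)$ ($u{\left(w \right)} = \left(w + w^{2}\right) \left(w + \left(2 - 4\right)\right) = \left(w + w^{2}\right) \left(w - 2\right) = \left(w + w^{2}\right) \left(-2 + w\right) = \left(-2 + w\right) \left(w + w^{2}\right)$)
$u^{3}{\left(I - -2 \right)} = \left(\left(-4 - -2\right) \left(-2 + \left(-4 - -2\right)^{2} - \left(-4 - -2\right)\right)\right)^{3} = \left(\left(-4 + 2\right) \left(-2 + \left(-4 + 2\right)^{2} - \left(-4 + 2\right)\right)\right)^{3} = \left(- 2 \left(-2 + \left(-2\right)^{2} - -2\right)\right)^{3} = \left(- 2 \left(-2 + 4 + 2\right)\right)^{3} = \left(\left(-2\right) 4\right)^{3} = \left(-8\right)^{3} = -512$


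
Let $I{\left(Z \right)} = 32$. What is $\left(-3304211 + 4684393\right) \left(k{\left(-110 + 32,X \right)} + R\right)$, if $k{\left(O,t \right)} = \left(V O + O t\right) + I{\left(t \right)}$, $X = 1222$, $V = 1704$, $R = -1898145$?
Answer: $-2934737574062$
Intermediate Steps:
$k{\left(O,t \right)} = 32 + 1704 O + O t$ ($k{\left(O,t \right)} = \left(1704 O + O t\right) + 32 = 32 + 1704 O + O t$)
$\left(-3304211 + 4684393\right) \left(k{\left(-110 + 32,X \right)} + R\right) = \left(-3304211 + 4684393\right) \left(\left(32 + 1704 \left(-110 + 32\right) + \left(-110 + 32\right) 1222\right) - 1898145\right) = 1380182 \left(\left(32 + 1704 \left(-78\right) - 95316\right) - 1898145\right) = 1380182 \left(\left(32 - 132912 - 95316\right) - 1898145\right) = 1380182 \left(-228196 - 1898145\right) = 1380182 \left(-2126341\right) = -2934737574062$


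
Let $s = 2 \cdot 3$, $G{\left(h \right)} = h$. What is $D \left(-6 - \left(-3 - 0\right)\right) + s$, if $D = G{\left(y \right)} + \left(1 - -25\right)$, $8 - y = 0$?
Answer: $-96$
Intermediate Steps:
$y = 8$ ($y = 8 - 0 = 8 + 0 = 8$)
$s = 6$
$D = 34$ ($D = 8 + \left(1 - -25\right) = 8 + \left(1 + 25\right) = 8 + 26 = 34$)
$D \left(-6 - \left(-3 - 0\right)\right) + s = 34 \left(-6 - \left(-3 - 0\right)\right) + 6 = 34 \left(-6 - \left(-3 + 0\right)\right) + 6 = 34 \left(-6 - -3\right) + 6 = 34 \left(-6 + 3\right) + 6 = 34 \left(-3\right) + 6 = -102 + 6 = -96$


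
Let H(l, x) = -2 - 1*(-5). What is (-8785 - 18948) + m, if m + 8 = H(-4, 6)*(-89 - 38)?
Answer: -28122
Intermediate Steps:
H(l, x) = 3 (H(l, x) = -2 + 5 = 3)
m = -389 (m = -8 + 3*(-89 - 38) = -8 + 3*(-127) = -8 - 381 = -389)
(-8785 - 18948) + m = (-8785 - 18948) - 389 = -27733 - 389 = -28122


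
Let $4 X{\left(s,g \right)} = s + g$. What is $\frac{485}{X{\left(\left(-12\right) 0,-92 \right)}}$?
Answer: $- \frac{485}{23} \approx -21.087$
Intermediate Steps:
$X{\left(s,g \right)} = \frac{g}{4} + \frac{s}{4}$ ($X{\left(s,g \right)} = \frac{s + g}{4} = \frac{g + s}{4} = \frac{g}{4} + \frac{s}{4}$)
$\frac{485}{X{\left(\left(-12\right) 0,-92 \right)}} = \frac{485}{\frac{1}{4} \left(-92\right) + \frac{\left(-12\right) 0}{4}} = \frac{485}{-23 + \frac{1}{4} \cdot 0} = \frac{485}{-23 + 0} = \frac{485}{-23} = 485 \left(- \frac{1}{23}\right) = - \frac{485}{23}$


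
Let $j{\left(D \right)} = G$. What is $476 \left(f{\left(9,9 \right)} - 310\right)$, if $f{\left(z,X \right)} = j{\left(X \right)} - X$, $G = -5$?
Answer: $-154224$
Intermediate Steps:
$j{\left(D \right)} = -5$
$f{\left(z,X \right)} = -5 - X$
$476 \left(f{\left(9,9 \right)} - 310\right) = 476 \left(\left(-5 - 9\right) - 310\right) = 476 \left(-14 - 310\right) = 476 \left(-324\right) = -154224$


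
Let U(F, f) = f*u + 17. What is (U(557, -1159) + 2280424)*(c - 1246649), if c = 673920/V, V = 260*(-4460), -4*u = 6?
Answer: -6344524202739597/2230 ≈ -2.8451e+12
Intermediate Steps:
u = -3/2 (u = -¼*6 = -3/2 ≈ -1.5000)
V = -1159600
U(F, f) = 17 - 3*f/2 (U(F, f) = f*(-3/2) + 17 = -3*f/2 + 17 = 17 - 3*f/2)
c = -648/1115 (c = 673920/(-1159600) = 673920*(-1/1159600) = -648/1115 ≈ -0.58117)
(U(557, -1159) + 2280424)*(c - 1246649) = ((17 - 3/2*(-1159)) + 2280424)*(-648/1115 - 1246649) = ((17 + 3477/2) + 2280424)*(-1390014283/1115) = (3511/2 + 2280424)*(-1390014283/1115) = (4564359/2)*(-1390014283/1115) = -6344524202739597/2230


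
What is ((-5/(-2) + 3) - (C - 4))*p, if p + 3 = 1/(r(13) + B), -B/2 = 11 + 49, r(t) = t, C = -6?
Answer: -4991/107 ≈ -46.645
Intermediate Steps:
B = -120 (B = -2*(11 + 49) = -2*60 = -120)
p = -322/107 (p = -3 + 1/(13 - 120) = -3 + 1/(-107) = -3 - 1/107 = -322/107 ≈ -3.0093)
((-5/(-2) + 3) - (C - 4))*p = ((-5/(-2) + 3) - (-6 - 4))*(-322/107) = ((-5*(-1/2) + 3) - 1*(-10))*(-322/107) = ((5/2 + 3) + 10)*(-322/107) = (11/2 + 10)*(-322/107) = (31/2)*(-322/107) = -4991/107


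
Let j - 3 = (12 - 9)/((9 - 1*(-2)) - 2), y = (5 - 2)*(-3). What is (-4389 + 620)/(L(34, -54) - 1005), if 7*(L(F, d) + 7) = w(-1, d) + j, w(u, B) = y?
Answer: 79149/21269 ≈ 3.7213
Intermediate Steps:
y = -9 (y = 3*(-3) = -9)
w(u, B) = -9
j = 10/3 (j = 3 + (12 - 9)/((9 - 1*(-2)) - 2) = 3 + 3/((9 + 2) - 2) = 3 + 3/(11 - 2) = 3 + 3/9 = 3 + 3*(1/9) = 3 + 1/3 = 10/3 ≈ 3.3333)
L(F, d) = -164/21 (L(F, d) = -7 + (-9 + 10/3)/7 = -7 + (1/7)*(-17/3) = -7 - 17/21 = -164/21)
(-4389 + 620)/(L(34, -54) - 1005) = (-4389 + 620)/(-164/21 - 1005) = -3769/(-21269/21) = -3769*(-21/21269) = 79149/21269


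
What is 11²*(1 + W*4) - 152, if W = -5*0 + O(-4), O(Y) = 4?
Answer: 1905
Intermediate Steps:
W = 4 (W = -5*0 + 4 = 0 + 4 = 4)
11²*(1 + W*4) - 152 = 11²*(1 + 4*4) - 152 = 121*(1 + 16) - 152 = 121*17 - 152 = 2057 - 152 = 1905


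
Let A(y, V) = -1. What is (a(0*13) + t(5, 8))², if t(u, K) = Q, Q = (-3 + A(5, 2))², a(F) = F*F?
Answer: 256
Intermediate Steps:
a(F) = F²
Q = 16 (Q = (-3 - 1)² = (-4)² = 16)
t(u, K) = 16
(a(0*13) + t(5, 8))² = ((0*13)² + 16)² = (0² + 16)² = (0 + 16)² = 16² = 256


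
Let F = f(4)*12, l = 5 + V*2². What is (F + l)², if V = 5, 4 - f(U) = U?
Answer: 625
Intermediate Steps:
f(U) = 4 - U
l = 25 (l = 5 + 5*2² = 5 + 5*4 = 5 + 20 = 25)
F = 0 (F = (4 - 1*4)*12 = (4 - 4)*12 = 0*12 = 0)
(F + l)² = (0 + 25)² = 25² = 625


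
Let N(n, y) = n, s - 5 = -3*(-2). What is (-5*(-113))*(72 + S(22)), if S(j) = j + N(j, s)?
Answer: 65540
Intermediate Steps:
s = 11 (s = 5 - 3*(-2) = 5 + 6 = 11)
S(j) = 2*j (S(j) = j + j = 2*j)
(-5*(-113))*(72 + S(22)) = (-5*(-113))*(72 + 2*22) = 565*(72 + 44) = 565*116 = 65540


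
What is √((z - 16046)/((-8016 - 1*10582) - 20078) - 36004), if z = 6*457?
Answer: 5*I*√134638639806/9669 ≈ 189.75*I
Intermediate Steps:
z = 2742
√((z - 16046)/((-8016 - 1*10582) - 20078) - 36004) = √((2742 - 16046)/((-8016 - 1*10582) - 20078) - 36004) = √(-13304/((-8016 - 10582) - 20078) - 36004) = √(-13304/(-18598 - 20078) - 36004) = √(-13304/(-38676) - 36004) = √(-13304*(-1/38676) - 36004) = √(3326/9669 - 36004) = √(-348119350/9669) = 5*I*√134638639806/9669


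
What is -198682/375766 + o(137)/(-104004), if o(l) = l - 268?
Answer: -10307248691/19540583532 ≈ -0.52748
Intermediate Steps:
o(l) = -268 + l
-198682/375766 + o(137)/(-104004) = -198682/375766 + (-268 + 137)/(-104004) = -198682*1/375766 - 131*(-1/104004) = -99341/187883 + 131/104004 = -10307248691/19540583532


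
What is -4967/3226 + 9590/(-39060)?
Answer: -803387/450027 ≈ -1.7852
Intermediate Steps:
-4967/3226 + 9590/(-39060) = -4967*1/3226 + 9590*(-1/39060) = -4967/3226 - 137/558 = -803387/450027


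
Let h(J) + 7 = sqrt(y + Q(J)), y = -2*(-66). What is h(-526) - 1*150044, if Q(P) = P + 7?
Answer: -150051 + 3*I*sqrt(43) ≈ -1.5005e+5 + 19.672*I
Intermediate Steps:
y = 132
Q(P) = 7 + P
h(J) = -7 + sqrt(139 + J) (h(J) = -7 + sqrt(132 + (7 + J)) = -7 + sqrt(139 + J))
h(-526) - 1*150044 = (-7 + sqrt(139 - 526)) - 1*150044 = (-7 + sqrt(-387)) - 150044 = (-7 + 3*I*sqrt(43)) - 150044 = -150051 + 3*I*sqrt(43)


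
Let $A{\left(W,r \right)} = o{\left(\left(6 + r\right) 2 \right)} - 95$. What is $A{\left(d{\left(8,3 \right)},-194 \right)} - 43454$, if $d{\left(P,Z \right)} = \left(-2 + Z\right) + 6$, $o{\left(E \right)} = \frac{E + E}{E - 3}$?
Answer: $- \frac{16504319}{379} \approx -43547.0$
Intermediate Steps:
$o{\left(E \right)} = \frac{2 E}{-3 + E}$
$d{\left(P,Z \right)} = 4 + Z$
$A{\left(W,r \right)} = -95 + \frac{2 \left(12 + 2 r\right)}{9 + 2 r}$ ($A{\left(W,r \right)} = \frac{2 \left(6 + r\right) 2}{-3 + \left(6 + r\right) 2} - 95 = \frac{2 \left(12 + 2 r\right)}{-3 + \left(12 + 2 r\right)} - 95 = \frac{2 \left(12 + 2 r\right)}{9 + 2 r} - 95 = -95 + \frac{2 \left(12 + 2 r\right)}{9 + 2 r}$)
$A{\left(d{\left(8,3 \right)},-194 \right)} - 43454 = \frac{3 \left(-277 - -12028\right)}{9 + 2 \left(-194\right)} - 43454 = \frac{3 \left(-277 + 12028\right)}{9 - 388} - 43454 = 3 \frac{1}{-379} \cdot 11751 - 43454 = 3 \left(- \frac{1}{379}\right) 11751 - 43454 = - \frac{35253}{379} - 43454 = - \frac{16504319}{379}$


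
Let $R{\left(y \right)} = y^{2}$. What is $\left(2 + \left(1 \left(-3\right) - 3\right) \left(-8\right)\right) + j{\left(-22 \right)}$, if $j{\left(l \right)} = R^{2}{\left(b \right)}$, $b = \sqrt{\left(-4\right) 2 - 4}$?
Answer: $194$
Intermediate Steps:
$b = 2 i \sqrt{3}$ ($b = \sqrt{-8 - 4} = \sqrt{-12} = 2 i \sqrt{3} \approx 3.4641 i$)
$j{\left(l \right)} = 144$ ($j{\left(l \right)} = \left(\left(2 i \sqrt{3}\right)^{2}\right)^{2} = \left(-12\right)^{2} = 144$)
$\left(2 + \left(1 \left(-3\right) - 3\right) \left(-8\right)\right) + j{\left(-22 \right)} = \left(2 + \left(1 \left(-3\right) - 3\right) \left(-8\right)\right) + 144 = \left(2 + \left(-3 - 3\right) \left(-8\right)\right) + 144 = \left(2 - -48\right) + 144 = \left(2 + 48\right) + 144 = 50 + 144 = 194$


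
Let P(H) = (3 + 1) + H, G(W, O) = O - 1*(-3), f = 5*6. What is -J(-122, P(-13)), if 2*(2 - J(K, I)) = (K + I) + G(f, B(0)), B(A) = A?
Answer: -66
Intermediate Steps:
f = 30
G(W, O) = 3 + O (G(W, O) = O + 3 = 3 + O)
P(H) = 4 + H
J(K, I) = ½ - I/2 - K/2 (J(K, I) = 2 - ((K + I) + (3 + 0))/2 = 2 - ((I + K) + 3)/2 = 2 - (3 + I + K)/2 = 2 + (-3/2 - I/2 - K/2) = ½ - I/2 - K/2)
-J(-122, P(-13)) = -(½ - (4 - 13)/2 - ½*(-122)) = -(½ - ½*(-9) + 61) = -(½ + 9/2 + 61) = -1*66 = -66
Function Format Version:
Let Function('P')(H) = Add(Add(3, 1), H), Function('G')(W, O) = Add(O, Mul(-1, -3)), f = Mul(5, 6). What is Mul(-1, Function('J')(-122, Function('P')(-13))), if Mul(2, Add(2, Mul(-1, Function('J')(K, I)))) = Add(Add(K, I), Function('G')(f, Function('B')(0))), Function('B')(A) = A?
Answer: -66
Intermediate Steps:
f = 30
Function('G')(W, O) = Add(3, O) (Function('G')(W, O) = Add(O, 3) = Add(3, O))
Function('P')(H) = Add(4, H)
Function('J')(K, I) = Add(Rational(1, 2), Mul(Rational(-1, 2), I), Mul(Rational(-1, 2), K)) (Function('J')(K, I) = Add(2, Mul(Rational(-1, 2), Add(Add(K, I), Add(3, 0)))) = Add(2, Mul(Rational(-1, 2), Add(Add(I, K), 3))) = Add(2, Mul(Rational(-1, 2), Add(3, I, K))) = Add(2, Add(Rational(-3, 2), Mul(Rational(-1, 2), I), Mul(Rational(-1, 2), K))) = Add(Rational(1, 2), Mul(Rational(-1, 2), I), Mul(Rational(-1, 2), K)))
Mul(-1, Function('J')(-122, Function('P')(-13))) = Mul(-1, Add(Rational(1, 2), Mul(Rational(-1, 2), Add(4, -13)), Mul(Rational(-1, 2), -122))) = Mul(-1, Add(Rational(1, 2), Mul(Rational(-1, 2), -9), 61)) = Mul(-1, Add(Rational(1, 2), Rational(9, 2), 61)) = Mul(-1, 66) = -66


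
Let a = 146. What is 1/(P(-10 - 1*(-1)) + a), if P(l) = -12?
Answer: 1/134 ≈ 0.0074627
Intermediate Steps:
1/(P(-10 - 1*(-1)) + a) = 1/(-12 + 146) = 1/134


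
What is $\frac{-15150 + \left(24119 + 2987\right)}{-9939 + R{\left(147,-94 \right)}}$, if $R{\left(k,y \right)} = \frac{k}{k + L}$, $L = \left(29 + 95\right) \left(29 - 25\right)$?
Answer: $- \frac{3843854}{3195315} \approx -1.203$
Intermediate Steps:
$L = 496$ ($L = 124 \cdot 4 = 496$)
$R{\left(k,y \right)} = \frac{k}{496 + k}$ ($R{\left(k,y \right)} = \frac{k}{k + 496} = \frac{k}{496 + k}$)
$\frac{-15150 + \left(24119 + 2987\right)}{-9939 + R{\left(147,-94 \right)}} = \frac{-15150 + \left(24119 + 2987\right)}{-9939 + \frac{147}{496 + 147}} = \frac{-15150 + 27106}{-9939 + \frac{147}{643}} = \frac{11956}{-9939 + 147 \cdot \frac{1}{643}} = \frac{11956}{-9939 + \frac{147}{643}} = \frac{11956}{- \frac{6390630}{643}} = 11956 \left(- \frac{643}{6390630}\right) = - \frac{3843854}{3195315}$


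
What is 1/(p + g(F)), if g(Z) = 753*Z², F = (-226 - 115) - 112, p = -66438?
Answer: 1/154455939 ≈ 6.4743e-9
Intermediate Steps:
F = -453 (F = -341 - 112 = -453)
1/(p + g(F)) = 1/(-66438 + 753*(-453)²) = 1/(-66438 + 753*205209) = 1/(-66438 + 154522377) = 1/154455939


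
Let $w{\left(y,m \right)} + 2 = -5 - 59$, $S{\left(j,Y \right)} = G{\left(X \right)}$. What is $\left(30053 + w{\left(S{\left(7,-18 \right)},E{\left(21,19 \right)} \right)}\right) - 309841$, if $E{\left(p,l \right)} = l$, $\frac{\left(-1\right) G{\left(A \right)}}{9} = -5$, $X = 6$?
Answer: $-279854$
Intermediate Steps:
$G{\left(A \right)} = 45$ ($G{\left(A \right)} = \left(-9\right) \left(-5\right) = 45$)
$S{\left(j,Y \right)} = 45$
$w{\left(y,m \right)} = -66$ ($w{\left(y,m \right)} = -2 - 64 = -66$)
$\left(30053 + w{\left(S{\left(7,-18 \right)},E{\left(21,19 \right)} \right)}\right) - 309841 = \left(30053 - 66\right) - 309841 = 29987 - 309841 = -279854$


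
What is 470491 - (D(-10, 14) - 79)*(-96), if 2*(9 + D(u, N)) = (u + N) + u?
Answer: 461755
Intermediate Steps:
D(u, N) = -9 + u + N/2 (D(u, N) = -9 + ((u + N) + u)/2 = -9 + ((N + u) + u)/2 = -9 + (N + 2*u)/2 = -9 + (u + N/2) = -9 + u + N/2)
470491 - (D(-10, 14) - 79)*(-96) = 470491 - ((-9 - 10 + (1/2)*14) - 79)*(-96) = 470491 - ((-9 - 10 + 7) - 79)*(-96) = 470491 - (-12 - 79)*(-96) = 470491 - (-91)*(-96) = 470491 - 1*8736 = 470491 - 8736 = 461755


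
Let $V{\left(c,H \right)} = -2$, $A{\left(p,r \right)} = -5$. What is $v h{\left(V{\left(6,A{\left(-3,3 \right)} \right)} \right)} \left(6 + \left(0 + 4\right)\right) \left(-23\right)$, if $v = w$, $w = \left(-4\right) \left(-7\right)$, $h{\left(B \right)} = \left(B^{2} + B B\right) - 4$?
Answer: $-25760$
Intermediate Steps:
$h{\left(B \right)} = -4 + 2 B^{2}$ ($h{\left(B \right)} = \left(B^{2} + B^{2}\right) - 4 = 2 B^{2} - 4 = -4 + 2 B^{2}$)
$w = 28$
$v = 28$
$v h{\left(V{\left(6,A{\left(-3,3 \right)} \right)} \right)} \left(6 + \left(0 + 4\right)\right) \left(-23\right) = 28 \left(-4 + 2 \left(-2\right)^{2}\right) \left(6 + \left(0 + 4\right)\right) \left(-23\right) = 28 \left(-4 + 2 \cdot 4\right) \left(6 + 4\right) \left(-23\right) = 28 \left(-4 + 8\right) 10 \left(-23\right) = 28 \cdot 4 \cdot 10 \left(-23\right) = 28 \cdot 40 \left(-23\right) = 1120 \left(-23\right) = -25760$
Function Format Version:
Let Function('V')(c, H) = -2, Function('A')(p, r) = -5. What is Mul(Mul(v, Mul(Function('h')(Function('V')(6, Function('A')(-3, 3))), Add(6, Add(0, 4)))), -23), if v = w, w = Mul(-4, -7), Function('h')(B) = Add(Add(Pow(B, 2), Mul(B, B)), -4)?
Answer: -25760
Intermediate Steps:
Function('h')(B) = Add(-4, Mul(2, Pow(B, 2))) (Function('h')(B) = Add(Add(Pow(B, 2), Pow(B, 2)), -4) = Add(Mul(2, Pow(B, 2)), -4) = Add(-4, Mul(2, Pow(B, 2))))
w = 28
v = 28
Mul(Mul(v, Mul(Function('h')(Function('V')(6, Function('A')(-3, 3))), Add(6, Add(0, 4)))), -23) = Mul(Mul(28, Mul(Add(-4, Mul(2, Pow(-2, 2))), Add(6, Add(0, 4)))), -23) = Mul(Mul(28, Mul(Add(-4, Mul(2, 4)), Add(6, 4))), -23) = Mul(Mul(28, Mul(Add(-4, 8), 10)), -23) = Mul(Mul(28, Mul(4, 10)), -23) = Mul(Mul(28, 40), -23) = Mul(1120, -23) = -25760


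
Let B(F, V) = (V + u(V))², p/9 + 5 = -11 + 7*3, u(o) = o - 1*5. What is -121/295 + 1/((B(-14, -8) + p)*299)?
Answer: -17582699/42867630 ≈ -0.41016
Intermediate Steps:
u(o) = -5 + o (u(o) = o - 5 = -5 + o)
p = 45 (p = -45 + 9*(-11 + 7*3) = -45 + 9*(-11 + 21) = -45 + 9*10 = -45 + 90 = 45)
B(F, V) = (-5 + 2*V)² (B(F, V) = (V + (-5 + V))² = (-5 + 2*V)²)
-121/295 + 1/((B(-14, -8) + p)*299) = -121/295 + 1/(((-5 + 2*(-8))² + 45)*299) = -121*1/295 + (1/299)/((-5 - 16)² + 45) = -121/295 + (1/299)/((-21)² + 45) = -121/295 + (1/299)/(441 + 45) = -121/295 + (1/299)/486 = -121/295 + (1/486)*(1/299) = -121/295 + 1/145314 = -17582699/42867630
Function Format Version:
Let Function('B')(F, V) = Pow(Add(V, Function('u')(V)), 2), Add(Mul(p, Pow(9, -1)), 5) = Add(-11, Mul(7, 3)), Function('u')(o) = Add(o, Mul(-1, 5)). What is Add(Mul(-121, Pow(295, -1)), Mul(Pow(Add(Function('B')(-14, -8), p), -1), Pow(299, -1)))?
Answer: Rational(-17582699, 42867630) ≈ -0.41016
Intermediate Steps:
Function('u')(o) = Add(-5, o) (Function('u')(o) = Add(o, -5) = Add(-5, o))
p = 45 (p = Add(-45, Mul(9, Add(-11, Mul(7, 3)))) = Add(-45, Mul(9, Add(-11, 21))) = Add(-45, Mul(9, 10)) = Add(-45, 90) = 45)
Function('B')(F, V) = Pow(Add(-5, Mul(2, V)), 2) (Function('B')(F, V) = Pow(Add(V, Add(-5, V)), 2) = Pow(Add(-5, Mul(2, V)), 2))
Add(Mul(-121, Pow(295, -1)), Mul(Pow(Add(Function('B')(-14, -8), p), -1), Pow(299, -1))) = Add(Mul(-121, Pow(295, -1)), Mul(Pow(Add(Pow(Add(-5, Mul(2, -8)), 2), 45), -1), Pow(299, -1))) = Add(Mul(-121, Rational(1, 295)), Mul(Pow(Add(Pow(Add(-5, -16), 2), 45), -1), Rational(1, 299))) = Add(Rational(-121, 295), Mul(Pow(Add(Pow(-21, 2), 45), -1), Rational(1, 299))) = Add(Rational(-121, 295), Mul(Pow(Add(441, 45), -1), Rational(1, 299))) = Add(Rational(-121, 295), Mul(Pow(486, -1), Rational(1, 299))) = Add(Rational(-121, 295), Mul(Rational(1, 486), Rational(1, 299))) = Add(Rational(-121, 295), Rational(1, 145314)) = Rational(-17582699, 42867630)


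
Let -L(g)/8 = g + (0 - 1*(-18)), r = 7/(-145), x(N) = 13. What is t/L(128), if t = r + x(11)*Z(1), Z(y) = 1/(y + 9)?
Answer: -363/338720 ≈ -0.0010717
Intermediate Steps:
Z(y) = 1/(9 + y)
r = -7/145 (r = 7*(-1/145) = -7/145 ≈ -0.048276)
L(g) = -144 - 8*g (L(g) = -8*(g + (0 - 1*(-18))) = -8*(g + (0 + 18)) = -8*(g + 18) = -8*(18 + g) = -144 - 8*g)
t = 363/290 (t = -7/145 + 13/(9 + 1) = -7/145 + 13/10 = 363/290 ≈ 1.2517)
t/L(128) = 363/(290*(-144 - 8*128)) = 363/(290*(-144 - 1024)) = (363/290)/(-1168) = (363/290)*(-1/1168) = -363/338720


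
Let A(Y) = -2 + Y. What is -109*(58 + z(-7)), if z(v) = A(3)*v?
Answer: -5559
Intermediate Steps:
z(v) = v (z(v) = (-2 + 3)*v = 1*v = v)
-109*(58 + z(-7)) = -109*(58 - 7) = -109*51 = -5559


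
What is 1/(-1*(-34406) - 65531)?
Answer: -1/31125 ≈ -3.2129e-5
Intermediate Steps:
1/(-1*(-34406) - 65531) = 1/(34406 - 65531) = 1/(-31125) = -1/31125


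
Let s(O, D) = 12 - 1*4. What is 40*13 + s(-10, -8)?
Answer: 528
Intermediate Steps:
s(O, D) = 8 (s(O, D) = 12 - 4 = 8)
40*13 + s(-10, -8) = 40*13 + 8 = 520 + 8 = 528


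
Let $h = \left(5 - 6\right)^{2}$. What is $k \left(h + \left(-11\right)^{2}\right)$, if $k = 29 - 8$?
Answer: $2562$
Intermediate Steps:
$k = 21$
$h = 1$ ($h = \left(5 - 6\right)^{2} = \left(-1\right)^{2} = 1$)
$k \left(h + \left(-11\right)^{2}\right) = 21 \left(1 + \left(-11\right)^{2}\right) = 21 \left(1 + 121\right) = 21 \cdot 122 = 2562$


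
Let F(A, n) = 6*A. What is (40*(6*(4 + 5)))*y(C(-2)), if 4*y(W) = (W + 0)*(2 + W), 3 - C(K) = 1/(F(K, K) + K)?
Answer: 412155/49 ≈ 8411.3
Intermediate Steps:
C(K) = 3 - 1/(7*K) (C(K) = 3 - 1/(6*K + K) = 3 - 1/(7*K))
y(W) = W*(2 + W)/4 (y(W) = ((W + 0)*(2 + W))/4 = (W*(2 + W))/4 = W*(2 + W)/4)
(40*(6*(4 + 5)))*y(C(-2)) = (40*(6*(4 + 5)))*((3 - ⅐/(-2))*(2 + (3 - ⅐/(-2)))/4) = (40*(6*9))*((3 - ⅐*(-½))*(2 + (3 - ⅐*(-½)))/4) = (40*54)*((3 + 1/14)*(2 + (3 + 1/14))/4) = 2160*((¼)*(43/14)*(2 + 43/14)) = 2160*((¼)*(43/14)*(71/14)) = 2160*(3053/784) = 412155/49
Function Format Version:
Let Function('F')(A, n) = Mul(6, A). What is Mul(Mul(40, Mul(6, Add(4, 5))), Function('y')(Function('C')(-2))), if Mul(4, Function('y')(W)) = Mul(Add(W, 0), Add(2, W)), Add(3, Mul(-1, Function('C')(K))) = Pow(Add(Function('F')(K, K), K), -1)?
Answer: Rational(412155, 49) ≈ 8411.3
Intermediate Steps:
Function('C')(K) = Add(3, Mul(Rational(-1, 7), Pow(K, -1))) (Function('C')(K) = Add(3, Mul(-1, Pow(Add(Mul(6, K), K), -1))) = Add(3, Mul(-1, Pow(Mul(7, K), -1))) = Add(3, Mul(-1, Mul(Rational(1, 7), Pow(K, -1)))) = Add(3, Mul(Rational(-1, 7), Pow(K, -1))))
Function('y')(W) = Mul(Rational(1, 4), W, Add(2, W)) (Function('y')(W) = Mul(Rational(1, 4), Mul(Add(W, 0), Add(2, W))) = Mul(Rational(1, 4), Mul(W, Add(2, W))) = Mul(Rational(1, 4), W, Add(2, W)))
Mul(Mul(40, Mul(6, Add(4, 5))), Function('y')(Function('C')(-2))) = Mul(Mul(40, Mul(6, Add(4, 5))), Mul(Rational(1, 4), Add(3, Mul(Rational(-1, 7), Pow(-2, -1))), Add(2, Add(3, Mul(Rational(-1, 7), Pow(-2, -1)))))) = Mul(Mul(40, Mul(6, 9)), Mul(Rational(1, 4), Add(3, Mul(Rational(-1, 7), Rational(-1, 2))), Add(2, Add(3, Mul(Rational(-1, 7), Rational(-1, 2)))))) = Mul(Mul(40, 54), Mul(Rational(1, 4), Add(3, Rational(1, 14)), Add(2, Add(3, Rational(1, 14))))) = Mul(2160, Mul(Rational(1, 4), Rational(43, 14), Add(2, Rational(43, 14)))) = Mul(2160, Mul(Rational(1, 4), Rational(43, 14), Rational(71, 14))) = Mul(2160, Rational(3053, 784)) = Rational(412155, 49)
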